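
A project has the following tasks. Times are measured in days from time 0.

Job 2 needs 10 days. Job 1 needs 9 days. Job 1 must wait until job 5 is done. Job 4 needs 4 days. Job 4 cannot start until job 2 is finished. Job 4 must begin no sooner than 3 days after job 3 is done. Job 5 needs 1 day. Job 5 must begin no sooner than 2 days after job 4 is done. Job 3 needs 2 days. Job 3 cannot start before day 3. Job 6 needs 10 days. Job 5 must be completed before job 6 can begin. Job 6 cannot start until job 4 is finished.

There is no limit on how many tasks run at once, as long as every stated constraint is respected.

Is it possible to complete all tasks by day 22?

Job 3 waits on its own release at day 3, so it starts at day 3 and finishes at 3 + 2 = day 5.
Job 2 has no prerequisites, so it starts at day 0 and finishes at day 10.
For job 4: job 2 (finishes day 10); job 3 (finishes day 5, plus 3-day gap → day 8). Taking the maximum gives a start of day 10, and it finishes at 10 + 4 = day 14.
After job 4 (finishes day 14, plus 2-day gap → day 16), job 5 can start at day 16 and finishes at day 17.
Job 6 needs all of job 5 (finishes day 17); job 4 (finishes day 14). That puts its earliest start at day 17; it finishes at 17 + 10 = day 27.
Job 1 cannot begin until job 5 (finishes day 17). It runs from day 17 to 17 + 9 = day 26.
The earliest everything can be done is day 27, which is after the deadline of 22, so it is not possible.

No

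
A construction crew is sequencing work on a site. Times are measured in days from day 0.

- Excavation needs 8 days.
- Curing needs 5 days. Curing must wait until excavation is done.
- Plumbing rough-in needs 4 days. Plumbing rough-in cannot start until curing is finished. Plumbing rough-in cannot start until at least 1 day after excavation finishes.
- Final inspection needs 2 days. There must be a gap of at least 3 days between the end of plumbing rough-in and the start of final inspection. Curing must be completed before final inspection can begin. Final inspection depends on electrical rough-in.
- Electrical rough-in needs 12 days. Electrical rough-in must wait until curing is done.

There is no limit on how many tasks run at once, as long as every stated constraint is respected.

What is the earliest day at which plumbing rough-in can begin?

13

Nothing blocks excavation, so it runs from day 0 to day 8.
Curing waits on excavation (finishes day 8), so it starts at day 8 and finishes at 8 + 5 = day 13.
Plumbing rough-in waits on curing (finishes day 13); excavation (finishes day 8, plus 1-day gap → day 9). The latest of these is day 13, which is the earliest plumbing rough-in can start.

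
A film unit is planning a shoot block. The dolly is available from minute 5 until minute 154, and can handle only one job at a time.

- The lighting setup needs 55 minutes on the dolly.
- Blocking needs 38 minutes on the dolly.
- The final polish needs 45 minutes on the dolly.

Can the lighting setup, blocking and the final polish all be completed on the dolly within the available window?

The dolly window is 154 − 5 = 149 minutes.
Running back to back, the jobs need 55 + 38 + 45 = 138 minutes on the dolly.
Since 138 ≤ 149, they fit within the window.

Yes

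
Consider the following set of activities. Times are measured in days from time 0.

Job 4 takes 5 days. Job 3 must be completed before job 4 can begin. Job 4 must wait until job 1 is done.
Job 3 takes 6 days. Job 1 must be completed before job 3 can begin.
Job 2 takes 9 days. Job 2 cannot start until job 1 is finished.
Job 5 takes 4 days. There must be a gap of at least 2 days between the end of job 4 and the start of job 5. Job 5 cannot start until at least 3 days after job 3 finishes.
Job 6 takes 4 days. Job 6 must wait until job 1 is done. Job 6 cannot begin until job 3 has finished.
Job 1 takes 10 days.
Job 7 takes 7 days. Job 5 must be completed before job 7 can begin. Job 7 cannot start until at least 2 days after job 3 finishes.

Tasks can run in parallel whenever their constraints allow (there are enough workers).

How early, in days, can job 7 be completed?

Job 1 can start immediately at day 0; it finishes at day 10.
Job 3 cannot begin until job 1 (finishes day 10). It runs from day 10 to 10 + 6 = day 16.
Job 4 cannot start until job 3 (finishes day 16); job 1 (finishes day 10). The controlling bound is day 16, so job 4 finishes at 16 + 5 = day 21.
Job 5 cannot start until job 4 (finishes day 21, plus 2-day gap → day 23); job 3 (finishes day 16, plus 3-day gap → day 19). The controlling bound is day 23, so job 5 finishes at 23 + 4 = day 27.
Job 7 cannot start until job 5 (finishes day 27); job 3 (finishes day 16, plus 2-day gap → day 18). The controlling bound is day 27, so job 7 finishes at 27 + 7 = day 34.

34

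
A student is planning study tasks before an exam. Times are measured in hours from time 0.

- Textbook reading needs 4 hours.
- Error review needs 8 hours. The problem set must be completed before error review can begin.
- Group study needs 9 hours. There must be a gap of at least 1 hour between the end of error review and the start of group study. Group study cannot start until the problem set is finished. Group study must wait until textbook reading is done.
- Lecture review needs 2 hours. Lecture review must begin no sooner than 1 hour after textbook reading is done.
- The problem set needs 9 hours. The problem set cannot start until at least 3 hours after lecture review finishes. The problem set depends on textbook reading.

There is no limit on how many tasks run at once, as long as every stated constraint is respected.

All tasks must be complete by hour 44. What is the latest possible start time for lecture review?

12

Group study has no dependents, so it just needs to finish by hour 44. Starting by 44 − 9 = hour 35 achieves that.
Error review must finish before group study (must start by hour 35, minus 1-hour gap → hour 34). With an 8-hour duration, error review must start by 34 − 8 = hour 26.
The problem set must finish in time for error review (must start by hour 26); group study (must start by hour 35). The tightest is hour 26, so the problem set must start by 26 − 9 = hour 17.
Lecture review must finish before the problem set (must start by hour 17, minus 3-hour gap → hour 14). With a 2-hour duration, lecture review must start by 14 − 2 = hour 12.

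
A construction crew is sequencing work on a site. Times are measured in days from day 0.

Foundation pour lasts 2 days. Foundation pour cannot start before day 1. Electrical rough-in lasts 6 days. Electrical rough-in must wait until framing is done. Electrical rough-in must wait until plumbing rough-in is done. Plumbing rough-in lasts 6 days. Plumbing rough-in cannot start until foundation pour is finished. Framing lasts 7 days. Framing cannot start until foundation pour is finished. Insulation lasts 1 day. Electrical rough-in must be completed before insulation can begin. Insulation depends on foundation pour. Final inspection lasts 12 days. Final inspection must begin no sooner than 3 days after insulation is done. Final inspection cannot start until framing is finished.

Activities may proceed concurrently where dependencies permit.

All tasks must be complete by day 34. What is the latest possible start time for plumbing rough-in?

To finish by day 34, final inspection (duration 12) must start no later than day 22.
Insulation must finish before final inspection (must start by day 22, minus 3-day gap → day 19). With a 1-day duration, insulation must start by 19 − 1 = day 18.
Since insulation (must start by day 18) depends on it, electrical rough-in must finish by day 18. Backing off its 6-day duration gives a latest start of day 12.
Plumbing rough-in must finish before electrical rough-in (must start by day 12). With a 6-day duration, plumbing rough-in must start by 12 − 6 = day 6.

6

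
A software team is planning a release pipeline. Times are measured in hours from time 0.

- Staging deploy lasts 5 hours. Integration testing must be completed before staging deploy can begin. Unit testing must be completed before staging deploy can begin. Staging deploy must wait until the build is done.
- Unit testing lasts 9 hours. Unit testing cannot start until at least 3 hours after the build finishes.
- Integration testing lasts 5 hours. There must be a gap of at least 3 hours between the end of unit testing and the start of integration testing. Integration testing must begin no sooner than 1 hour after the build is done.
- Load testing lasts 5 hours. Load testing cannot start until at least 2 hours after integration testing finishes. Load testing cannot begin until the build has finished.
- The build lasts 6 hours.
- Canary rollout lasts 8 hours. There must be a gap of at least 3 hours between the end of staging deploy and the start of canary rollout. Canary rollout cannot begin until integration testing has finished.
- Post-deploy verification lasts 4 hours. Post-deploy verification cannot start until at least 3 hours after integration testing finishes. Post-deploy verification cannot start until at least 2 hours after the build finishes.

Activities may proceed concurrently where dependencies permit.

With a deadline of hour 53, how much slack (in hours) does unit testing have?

The build has no prerequisites, so it starts at hour 0 and finishes at hour 6.
Unit testing waits on the build (finishes hour 6, plus 3-hour gap → hour 9), so it starts at hour 9 and finishes at 9 + 9 = hour 18.

Working backward from the deadline:
To finish by hour 53, canary rollout (duration 8) must start no later than hour 45.
Staging deploy feeds into canary rollout (must start by hour 45, minus 3-hour gap → hour 42); so staging deploy must finish by hour 42 and therefore start by hour 37.
To finish by hour 53, load testing (duration 5) must start no later than hour 48.
Nothing follows post-deploy verification; the deadline of hour 53 is its only limit. It must start by 53 − 4 = hour 49.
For integration testing: staging deploy (must start by hour 37); canary rollout (must start by hour 45); load testing (must start by hour 48, minus 2-hour gap → hour 46); post-deploy verification (must start by hour 49, minus 3-hour gap → hour 46). The most restrictive is hour 37; with a 5-hour duration, integration testing must start by hour 32.
Unit testing has several dependents: integration testing (must start by hour 32, minus 3-hour gap → hour 29); staging deploy (must start by hour 37). The earliest of those limits is hour 29, so unit testing must start by 29 − 9 = hour 20.
So unit testing can start as early as hour 9 and as late as hour 20, giving 20 − 9 = 11 hours of slack.

11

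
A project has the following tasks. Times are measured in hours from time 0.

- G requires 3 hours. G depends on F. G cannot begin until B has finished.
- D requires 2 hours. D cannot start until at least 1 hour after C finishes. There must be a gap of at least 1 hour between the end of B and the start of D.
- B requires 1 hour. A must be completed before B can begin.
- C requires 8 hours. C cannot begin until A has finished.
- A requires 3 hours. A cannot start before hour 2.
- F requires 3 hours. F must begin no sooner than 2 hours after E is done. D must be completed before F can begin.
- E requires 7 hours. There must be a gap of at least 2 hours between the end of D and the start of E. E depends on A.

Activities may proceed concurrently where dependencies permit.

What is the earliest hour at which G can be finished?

A waits on its own release at hour 2, so it starts at hour 2 and finishes at 2 + 3 = hour 5.
C waits on A (finishes hour 5), so it starts at hour 5 and finishes at 5 + 8 = hour 13.
B waits on A (finishes hour 5), so it starts at hour 5 and finishes at 5 + 1 = hour 6.
For D: C (finishes hour 13, plus 1-hour gap → hour 14); B (finishes hour 6, plus 1-hour gap → hour 7). Taking the maximum gives a start of hour 14, and it finishes at 14 + 2 = hour 16.
E needs all of D (finishes hour 16, plus 2-hour gap → hour 18); A (finishes hour 5). That puts its earliest start at hour 18; it finishes at 18 + 7 = hour 25.
F cannot start until E (finishes hour 25, plus 2-hour gap → hour 27); D (finishes hour 16). The controlling bound is hour 27, so F finishes at 27 + 3 = hour 30.
G has to wait for F (finishes hour 30); B (finishes hour 6). The latest of these is hour 30, so G runs hour 30 to 30 + 3 = hour 33.

33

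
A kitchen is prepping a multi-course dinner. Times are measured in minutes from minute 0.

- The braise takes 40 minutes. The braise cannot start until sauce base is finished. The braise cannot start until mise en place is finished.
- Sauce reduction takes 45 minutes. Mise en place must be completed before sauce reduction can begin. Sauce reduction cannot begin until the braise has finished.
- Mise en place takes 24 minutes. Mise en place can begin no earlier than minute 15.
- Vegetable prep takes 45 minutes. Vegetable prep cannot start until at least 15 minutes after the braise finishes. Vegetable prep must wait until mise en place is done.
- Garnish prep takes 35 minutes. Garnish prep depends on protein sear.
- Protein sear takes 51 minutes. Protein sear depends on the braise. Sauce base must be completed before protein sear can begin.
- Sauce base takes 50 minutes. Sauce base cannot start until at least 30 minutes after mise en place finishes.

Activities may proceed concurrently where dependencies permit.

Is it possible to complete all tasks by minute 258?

Mise en place waits on its own release at minute 15, so it starts at minute 15 and finishes at 15 + 24 = minute 39.
After mise en place (finishes minute 39, plus 30-minute gap → minute 69), sauce base can start at minute 69 and finishes at minute 119.
For the braise: sauce base (finishes minute 119); mise en place (finishes minute 39). Taking the maximum gives a start of minute 119, and it finishes at 119 + 40 = minute 159.
Sauce reduction has to wait for mise en place (finishes minute 39); the braise (finishes minute 159). The latest of these is minute 159, so sauce reduction runs minute 159 to 159 + 45 = minute 204.
For vegetable prep: the braise (finishes minute 159, plus 15-minute gap → minute 174); mise en place (finishes minute 39). Taking the maximum gives a start of minute 174, and it finishes at 174 + 45 = minute 219.
Protein sear needs all of the braise (finishes minute 159); sauce base (finishes minute 119). That puts its earliest start at minute 159; it finishes at 159 + 51 = minute 210.
After protein sear (finishes minute 210), garnish prep can start at minute 210 and finishes at minute 245.
Every task is finished by minute 245, which is no later than the deadline of 258, so the schedule is feasible.

Yes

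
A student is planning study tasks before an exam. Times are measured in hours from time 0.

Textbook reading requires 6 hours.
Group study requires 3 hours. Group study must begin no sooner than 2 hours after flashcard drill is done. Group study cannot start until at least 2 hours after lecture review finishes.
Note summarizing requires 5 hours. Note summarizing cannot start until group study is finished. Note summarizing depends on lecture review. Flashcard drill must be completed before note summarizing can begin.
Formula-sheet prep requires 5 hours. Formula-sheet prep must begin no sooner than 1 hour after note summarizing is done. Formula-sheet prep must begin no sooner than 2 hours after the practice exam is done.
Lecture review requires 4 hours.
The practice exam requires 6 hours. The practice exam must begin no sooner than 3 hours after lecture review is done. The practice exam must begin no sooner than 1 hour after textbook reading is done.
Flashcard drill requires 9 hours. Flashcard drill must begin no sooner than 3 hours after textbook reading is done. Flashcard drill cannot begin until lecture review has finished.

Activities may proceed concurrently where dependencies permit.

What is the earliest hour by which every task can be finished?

Nothing blocks lecture review, so it runs from hour 0 to hour 4.
Textbook reading has no prerequisites, so it starts at hour 0 and finishes at hour 6.
The practice exam has to wait for lecture review (finishes hour 4, plus 3-hour gap → hour 7); textbook reading (finishes hour 6, plus 1-hour gap → hour 7). The latest of these is hour 7, so the practice exam runs hour 7 to 7 + 6 = hour 13.
Flashcard drill needs all of textbook reading (finishes hour 6, plus 3-hour gap → hour 9); lecture review (finishes hour 4). That puts its earliest start at hour 9; it finishes at 9 + 9 = hour 18.
Group study cannot start until flashcard drill (finishes hour 18, plus 2-hour gap → hour 20); lecture review (finishes hour 4, plus 2-hour gap → hour 6). The controlling bound is hour 20, so group study finishes at 20 + 3 = hour 23.
Note summarizing has to wait for group study (finishes hour 23); lecture review (finishes hour 4); flashcard drill (finishes hour 18). The latest of these is hour 23, so note summarizing runs hour 23 to 23 + 5 = hour 28.
For formula-sheet prep: note summarizing (finishes hour 28, plus 1-hour gap → hour 29); the practice exam (finishes hour 13, plus 2-hour gap → hour 15). Taking the maximum gives a start of hour 29, and it finishes at 29 + 5 = hour 34.
All tasks are finished once the last one completes. Finish times: Textbook reading at 6, Lecture review at 4, Flashcard drill at 18, The practice exam at 13, Group study at 23, Note summarizing at 28, Formula-sheet prep at 34. The latest is hour 34.

34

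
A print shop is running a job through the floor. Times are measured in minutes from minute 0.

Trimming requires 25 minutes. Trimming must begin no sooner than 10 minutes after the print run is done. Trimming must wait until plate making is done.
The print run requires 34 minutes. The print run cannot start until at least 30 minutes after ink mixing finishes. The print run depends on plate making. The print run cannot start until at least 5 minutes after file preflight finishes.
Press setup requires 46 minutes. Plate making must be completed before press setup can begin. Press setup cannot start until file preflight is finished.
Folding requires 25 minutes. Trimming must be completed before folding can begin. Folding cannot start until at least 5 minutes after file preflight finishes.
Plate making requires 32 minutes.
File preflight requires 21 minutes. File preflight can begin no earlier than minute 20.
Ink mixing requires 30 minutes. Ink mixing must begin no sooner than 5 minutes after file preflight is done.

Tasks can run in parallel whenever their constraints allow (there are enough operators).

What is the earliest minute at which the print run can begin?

Nothing blocks plate making, so it runs from minute 0 to minute 32.
File preflight cannot begin until its own release at minute 20. It runs from minute 20 to 20 + 21 = minute 41.
After file preflight (finishes minute 41, plus 5-minute gap → minute 46), ink mixing can start at minute 46 and finishes at minute 76.
The print run waits on ink mixing (finishes minute 76, plus 30-minute gap → minute 106); plate making (finishes minute 32); file preflight (finishes minute 41, plus 5-minute gap → minute 46). The latest of these is minute 106, which is the earliest the print run can start.

106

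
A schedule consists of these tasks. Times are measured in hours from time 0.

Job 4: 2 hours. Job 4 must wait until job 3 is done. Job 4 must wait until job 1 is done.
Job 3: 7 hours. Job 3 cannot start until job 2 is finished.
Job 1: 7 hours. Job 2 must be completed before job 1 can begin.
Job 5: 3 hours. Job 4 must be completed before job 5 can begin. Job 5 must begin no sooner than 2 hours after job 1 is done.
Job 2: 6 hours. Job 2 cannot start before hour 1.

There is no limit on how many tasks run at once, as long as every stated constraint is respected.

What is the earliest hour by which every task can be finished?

19

Job 2 waits on its own release at hour 1, so it starts at hour 1 and finishes at 1 + 6 = hour 7.
Job 3 waits on job 2 (finishes hour 7), so it starts at hour 7 and finishes at 7 + 7 = hour 14.
Job 1 cannot begin until job 2 (finishes hour 7). It runs from hour 7 to 7 + 7 = hour 14.
Job 4 cannot start until job 3 (finishes hour 14); job 1 (finishes hour 14). The controlling bound is hour 14, so job 4 finishes at 14 + 2 = hour 16.
Job 5 cannot start until job 4 (finishes hour 16); job 1 (finishes hour 14, plus 2-hour gap → hour 16). The controlling bound is hour 16, so job 5 finishes at 16 + 3 = hour 19.
All tasks are finished once the last one completes. Finish times: Job 1 at 14, Job 2 at 7, Job 3 at 14, Job 4 at 16, Job 5 at 19. The latest is hour 19.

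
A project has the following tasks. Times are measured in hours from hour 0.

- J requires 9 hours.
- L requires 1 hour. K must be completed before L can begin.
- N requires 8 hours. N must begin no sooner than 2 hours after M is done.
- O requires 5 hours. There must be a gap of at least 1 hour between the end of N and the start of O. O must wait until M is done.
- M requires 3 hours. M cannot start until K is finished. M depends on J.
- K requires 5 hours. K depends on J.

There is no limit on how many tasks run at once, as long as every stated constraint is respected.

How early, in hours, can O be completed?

J can start immediately at hour 0; it finishes at hour 9.
K cannot begin until J (finishes hour 9). It runs from hour 9 to 9 + 5 = hour 14.
M has to wait for K (finishes hour 14); J (finishes hour 9). The latest of these is hour 14, so M runs hour 14 to 14 + 3 = hour 17.
After M (finishes hour 17, plus 2-hour gap → hour 19), N can start at hour 19 and finishes at hour 27.
O has to wait for N (finishes hour 27, plus 1-hour gap → hour 28); M (finishes hour 17). The latest of these is hour 28, so O runs hour 28 to 28 + 5 = hour 33.

33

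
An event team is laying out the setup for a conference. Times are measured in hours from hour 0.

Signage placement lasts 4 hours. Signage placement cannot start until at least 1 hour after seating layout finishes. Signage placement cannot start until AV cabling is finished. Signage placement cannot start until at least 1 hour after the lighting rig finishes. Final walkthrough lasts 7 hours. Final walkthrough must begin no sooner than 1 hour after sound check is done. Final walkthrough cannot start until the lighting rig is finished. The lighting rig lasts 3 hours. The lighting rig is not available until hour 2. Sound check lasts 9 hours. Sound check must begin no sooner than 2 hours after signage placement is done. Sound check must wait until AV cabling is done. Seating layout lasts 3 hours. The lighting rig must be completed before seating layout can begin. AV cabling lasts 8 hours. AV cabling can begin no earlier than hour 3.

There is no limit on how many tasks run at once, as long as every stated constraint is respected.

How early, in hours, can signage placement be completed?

15

AV cabling waits on its own release at hour 3, so it starts at hour 3 and finishes at 3 + 8 = hour 11.
After its own release at hour 2, the lighting rig can start at hour 2 and finishes at hour 5.
Seating layout cannot begin until the lighting rig (finishes hour 5). It runs from hour 5 to 5 + 3 = hour 8.
Signage placement has to wait for seating layout (finishes hour 8, plus 1-hour gap → hour 9); AV cabling (finishes hour 11); the lighting rig (finishes hour 5, plus 1-hour gap → hour 6). The latest of these is hour 11, so signage placement runs hour 11 to 11 + 4 = hour 15.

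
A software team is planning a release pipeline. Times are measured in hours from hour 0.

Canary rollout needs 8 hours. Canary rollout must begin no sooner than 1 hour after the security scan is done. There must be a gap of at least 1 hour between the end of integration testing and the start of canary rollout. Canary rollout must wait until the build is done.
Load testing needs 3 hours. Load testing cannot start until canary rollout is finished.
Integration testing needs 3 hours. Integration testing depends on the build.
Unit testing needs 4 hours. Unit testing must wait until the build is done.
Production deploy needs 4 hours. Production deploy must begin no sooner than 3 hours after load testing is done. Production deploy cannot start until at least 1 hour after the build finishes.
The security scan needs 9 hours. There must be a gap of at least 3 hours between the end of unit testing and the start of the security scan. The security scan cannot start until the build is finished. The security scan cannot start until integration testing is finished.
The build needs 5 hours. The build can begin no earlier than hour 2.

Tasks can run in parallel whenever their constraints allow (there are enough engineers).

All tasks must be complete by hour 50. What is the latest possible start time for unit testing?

Nothing follows production deploy; the deadline of hour 50 is its only limit. It must start by 50 − 4 = hour 46.
Load testing has to be done before production deploy (must start by hour 46, minus 3-hour gap → hour 43). That means finishing by hour 43, i.e. starting by 43 − 3 = hour 40.
Canary rollout must finish before load testing (must start by hour 40). With an 8-hour duration, canary rollout must start by 40 − 8 = hour 32.
The security scan must finish before canary rollout (must start by hour 32, minus 1-hour gap → hour 31). With a 9-hour duration, the security scan must start by 31 − 9 = hour 22.
Unit testing feeds into the security scan (must start by hour 22, minus 3-hour gap → hour 19); so unit testing must finish by hour 19 and therefore start by hour 15.

15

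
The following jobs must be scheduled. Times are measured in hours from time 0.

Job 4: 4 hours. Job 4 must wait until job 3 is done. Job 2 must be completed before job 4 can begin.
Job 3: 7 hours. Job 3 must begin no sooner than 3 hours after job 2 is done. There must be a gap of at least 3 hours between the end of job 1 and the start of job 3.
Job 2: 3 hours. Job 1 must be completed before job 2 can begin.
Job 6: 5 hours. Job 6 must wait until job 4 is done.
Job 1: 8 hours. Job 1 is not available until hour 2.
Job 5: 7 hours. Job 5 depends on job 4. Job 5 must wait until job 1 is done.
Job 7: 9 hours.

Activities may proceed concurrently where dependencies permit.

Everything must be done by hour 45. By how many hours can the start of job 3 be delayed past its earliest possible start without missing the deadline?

11

Job 1 waits on its own release at hour 2, so it starts at hour 2 and finishes at 2 + 8 = hour 10.
After job 1 (finishes hour 10), job 2 can start at hour 10 and finishes at hour 13.
Job 3 has to wait for job 2 (finishes hour 13, plus 3-hour gap → hour 16); job 1 (finishes hour 10, plus 3-hour gap → hour 13). The latest of these is hour 16, so job 3 runs hour 16 to 16 + 7 = hour 23.

Working backward from the deadline:
Job 5 must finish by hour 45; it takes 7 hours, so it must start by 45 − 7 = hour 38.
To finish by hour 45, job 6 (duration 5) must start no later than hour 40.
Job 4 must finish in time for job 5 (must start by hour 38); job 6 (must start by hour 40). The tightest is hour 38, so job 4 must start by 38 − 4 = hour 34.
Job 3 must finish before job 4 (must start by hour 34). With a 7-hour duration, job 3 must start by 34 − 7 = hour 27.
So job 3 can start as early as hour 16 and as late as hour 27, giving 27 − 16 = 11 hours of slack.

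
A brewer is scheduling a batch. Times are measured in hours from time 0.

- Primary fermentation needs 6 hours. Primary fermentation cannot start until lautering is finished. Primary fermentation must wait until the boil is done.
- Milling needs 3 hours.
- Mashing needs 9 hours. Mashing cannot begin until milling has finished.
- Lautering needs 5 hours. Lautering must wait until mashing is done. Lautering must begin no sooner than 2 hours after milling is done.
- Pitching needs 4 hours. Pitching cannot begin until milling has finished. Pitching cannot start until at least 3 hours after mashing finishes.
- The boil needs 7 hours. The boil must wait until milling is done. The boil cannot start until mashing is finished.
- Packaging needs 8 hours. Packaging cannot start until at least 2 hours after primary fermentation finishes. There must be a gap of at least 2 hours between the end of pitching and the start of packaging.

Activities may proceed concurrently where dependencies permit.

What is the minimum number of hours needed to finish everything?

35

Milling has no prerequisites, so it starts at hour 0 and finishes at hour 3.
Mashing waits on milling (finishes hour 3), so it starts at hour 3 and finishes at 3 + 9 = hour 12.
Pitching has to wait for milling (finishes hour 3); mashing (finishes hour 12, plus 3-hour gap → hour 15). The latest of these is hour 15, so pitching runs hour 15 to 15 + 4 = hour 19.
The boil has to wait for milling (finishes hour 3); mashing (finishes hour 12). The latest of these is hour 12, so the boil runs hour 12 to 12 + 7 = hour 19.
For lautering: mashing (finishes hour 12); milling (finishes hour 3, plus 2-hour gap → hour 5). Taking the maximum gives a start of hour 12, and it finishes at 12 + 5 = hour 17.
Primary fermentation needs all of lautering (finishes hour 17); the boil (finishes hour 19). That puts its earliest start at hour 19; it finishes at 19 + 6 = hour 25.
Packaging has to wait for primary fermentation (finishes hour 25, plus 2-hour gap → hour 27); pitching (finishes hour 19, plus 2-hour gap → hour 21). The latest of these is hour 27, so packaging runs hour 27 to 27 + 8 = hour 35.
All tasks are finished once the last one completes. Finish times: Milling at 3, Mashing at 12, Lautering at 17, The boil at 19, Pitching at 19, Primary fermentation at 25, Packaging at 35. The latest is hour 35.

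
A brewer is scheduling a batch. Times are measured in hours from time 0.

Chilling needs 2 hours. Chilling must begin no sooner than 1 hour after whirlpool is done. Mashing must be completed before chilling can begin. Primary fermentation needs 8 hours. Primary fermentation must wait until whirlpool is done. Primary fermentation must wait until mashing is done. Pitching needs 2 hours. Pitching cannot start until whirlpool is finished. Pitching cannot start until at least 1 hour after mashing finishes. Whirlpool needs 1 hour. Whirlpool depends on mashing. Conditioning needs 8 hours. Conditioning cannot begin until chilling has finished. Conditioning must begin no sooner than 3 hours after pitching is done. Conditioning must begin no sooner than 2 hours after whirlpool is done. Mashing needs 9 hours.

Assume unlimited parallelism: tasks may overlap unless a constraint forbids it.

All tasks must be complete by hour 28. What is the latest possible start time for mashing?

5

To finish by hour 28, conditioning (duration 8) must start no later than hour 20.
Since conditioning (must start by hour 20) depends on it, chilling must finish by hour 20. Backing off its 2-hour duration gives a latest start of hour 18.
Pitching must finish before conditioning (must start by hour 20, minus 3-hour gap → hour 17). With a 2-hour duration, pitching must start by 17 − 2 = hour 15.
Primary fermentation must finish by hour 28; it takes 8 hours, so it must start by 28 − 8 = hour 20.
Whirlpool feeds chilling (must start by hour 18, minus 1-hour gap → hour 17); pitching (must start by hour 15); primary fermentation (must start by hour 20); conditioning (must start by hour 20, minus 2-hour gap → hour 18). Taking the minimum, whirlpool must finish by hour 15 and start by 15 − 1 = hour 14.
Mashing has several dependents: whirlpool (must start by hour 14); chilling (must start by hour 18); pitching (must start by hour 15, minus 1-hour gap → hour 14); primary fermentation (must start by hour 20). The earliest of those limits is hour 14, so mashing must start by 14 − 9 = hour 5.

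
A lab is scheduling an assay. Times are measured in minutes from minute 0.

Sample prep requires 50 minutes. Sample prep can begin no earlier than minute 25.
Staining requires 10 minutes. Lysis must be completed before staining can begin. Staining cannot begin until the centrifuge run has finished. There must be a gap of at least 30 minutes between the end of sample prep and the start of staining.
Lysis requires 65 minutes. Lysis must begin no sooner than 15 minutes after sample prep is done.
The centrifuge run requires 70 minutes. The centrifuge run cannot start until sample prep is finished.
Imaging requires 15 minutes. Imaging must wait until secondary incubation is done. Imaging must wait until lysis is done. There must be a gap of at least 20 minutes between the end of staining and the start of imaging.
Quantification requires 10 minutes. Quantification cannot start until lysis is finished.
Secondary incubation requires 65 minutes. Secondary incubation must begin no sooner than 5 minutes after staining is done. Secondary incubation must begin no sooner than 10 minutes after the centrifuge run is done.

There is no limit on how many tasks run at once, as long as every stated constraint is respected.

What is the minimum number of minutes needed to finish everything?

Sample prep waits on its own release at minute 25, so it starts at minute 25 and finishes at 25 + 50 = minute 75.
The centrifuge run cannot begin until sample prep (finishes minute 75). It runs from minute 75 to 75 + 70 = minute 145.
After sample prep (finishes minute 75, plus 15-minute gap → minute 90), lysis can start at minute 90 and finishes at minute 155.
Quantification waits on lysis (finishes minute 155), so it starts at minute 155 and finishes at 155 + 10 = minute 165.
Staining cannot start until lysis (finishes minute 155); the centrifuge run (finishes minute 145); sample prep (finishes minute 75, plus 30-minute gap → minute 105). The controlling bound is minute 155, so staining finishes at 155 + 10 = minute 165.
For secondary incubation: staining (finishes minute 165, plus 5-minute gap → minute 170); the centrifuge run (finishes minute 145, plus 10-minute gap → minute 155). Taking the maximum gives a start of minute 170, and it finishes at 170 + 65 = minute 235.
For imaging: secondary incubation (finishes minute 235); lysis (finishes minute 155); staining (finishes minute 165, plus 20-minute gap → minute 185). Taking the maximum gives a start of minute 235, and it finishes at 235 + 15 = minute 250.
All tasks are finished once the last one completes. Finish times: Sample prep at 75, Lysis at 155, The centrifuge run at 145, Staining at 165, Secondary incubation at 235, Imaging at 250, Quantification at 165. The latest is minute 250.

250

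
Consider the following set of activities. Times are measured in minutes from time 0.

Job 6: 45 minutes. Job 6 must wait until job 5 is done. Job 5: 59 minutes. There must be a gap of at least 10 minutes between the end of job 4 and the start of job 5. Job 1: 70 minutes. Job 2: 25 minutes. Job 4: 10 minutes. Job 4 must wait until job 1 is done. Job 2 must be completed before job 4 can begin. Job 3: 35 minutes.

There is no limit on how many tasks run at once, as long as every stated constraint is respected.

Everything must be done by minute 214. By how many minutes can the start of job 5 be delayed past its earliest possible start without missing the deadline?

Job 2 has no prerequisites, so it starts at minute 0 and finishes at minute 25.
Nothing blocks job 1, so it runs from minute 0 to minute 70.
Job 4 has to wait for job 1 (finishes minute 70); job 2 (finishes minute 25). The latest of these is minute 70, so job 4 runs minute 70 to 70 + 10 = minute 80.
Job 5 cannot begin until job 4 (finishes minute 80, plus 10-minute gap → minute 90). It runs from minute 90 to 90 + 59 = minute 149.

Working backward from the deadline:
Job 6 has no dependents, so it just needs to finish by minute 214. Starting by 214 − 45 = minute 169 achieves that.
Since job 6 (must start by minute 169) depends on it, job 5 must finish by minute 169. Backing off its 59-minute duration gives a latest start of minute 110.
So job 5 can start as early as minute 90 and as late as minute 110, giving 110 − 90 = 20 minutes of slack.

20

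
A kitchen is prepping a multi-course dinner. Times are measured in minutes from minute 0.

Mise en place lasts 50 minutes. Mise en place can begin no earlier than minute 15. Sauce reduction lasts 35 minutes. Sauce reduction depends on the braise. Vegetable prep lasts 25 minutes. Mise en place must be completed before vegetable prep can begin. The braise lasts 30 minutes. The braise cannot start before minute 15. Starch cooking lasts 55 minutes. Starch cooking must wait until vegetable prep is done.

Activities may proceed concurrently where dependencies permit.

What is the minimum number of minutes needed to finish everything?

The braise waits on its own release at minute 15, so it starts at minute 15 and finishes at 15 + 30 = minute 45.
After the braise (finishes minute 45), sauce reduction can start at minute 45 and finishes at minute 80.
Mise en place cannot begin until its own release at minute 15. It runs from minute 15 to 15 + 50 = minute 65.
Vegetable prep cannot begin until mise en place (finishes minute 65). It runs from minute 65 to 65 + 25 = minute 90.
Starch cooking cannot begin until vegetable prep (finishes minute 90). It runs from minute 90 to 90 + 55 = minute 145.
All tasks are finished once the last one completes. Finish times: Mise en place at 65, The braise at 45, Vegetable prep at 90, Sauce reduction at 80, Starch cooking at 145. The latest is minute 145.

145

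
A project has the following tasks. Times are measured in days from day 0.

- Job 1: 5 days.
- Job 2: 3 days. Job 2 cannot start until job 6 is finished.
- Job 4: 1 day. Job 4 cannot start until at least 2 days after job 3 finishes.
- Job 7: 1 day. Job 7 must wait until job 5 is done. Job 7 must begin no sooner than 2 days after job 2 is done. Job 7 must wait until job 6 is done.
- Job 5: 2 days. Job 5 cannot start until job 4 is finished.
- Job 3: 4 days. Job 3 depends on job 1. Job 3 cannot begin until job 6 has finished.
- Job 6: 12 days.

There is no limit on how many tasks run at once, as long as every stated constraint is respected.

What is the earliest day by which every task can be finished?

22

Job 6 has no prerequisites, so it starts at day 0 and finishes at day 12.
Job 2 cannot begin until job 6 (finishes day 12). It runs from day 12 to 12 + 3 = day 15.
Job 1 can start immediately at day 0; it finishes at day 5.
For job 3: job 1 (finishes day 5); job 6 (finishes day 12). Taking the maximum gives a start of day 12, and it finishes at 12 + 4 = day 16.
Job 4 waits on job 3 (finishes day 16, plus 2-day gap → day 18), so it starts at day 18 and finishes at 18 + 1 = day 19.
Job 5 waits on job 4 (finishes day 19), so it starts at day 19 and finishes at 19 + 2 = day 21.
Job 7 has to wait for job 5 (finishes day 21); job 2 (finishes day 15, plus 2-day gap → day 17); job 6 (finishes day 12). The latest of these is day 21, so job 7 runs day 21 to 21 + 1 = day 22.
All tasks are finished once the last one completes. Finish times: Job 1 at 5, Job 2 at 15, Job 3 at 16, Job 4 at 19, Job 5 at 21, Job 6 at 12, Job 7 at 22. The latest is day 22.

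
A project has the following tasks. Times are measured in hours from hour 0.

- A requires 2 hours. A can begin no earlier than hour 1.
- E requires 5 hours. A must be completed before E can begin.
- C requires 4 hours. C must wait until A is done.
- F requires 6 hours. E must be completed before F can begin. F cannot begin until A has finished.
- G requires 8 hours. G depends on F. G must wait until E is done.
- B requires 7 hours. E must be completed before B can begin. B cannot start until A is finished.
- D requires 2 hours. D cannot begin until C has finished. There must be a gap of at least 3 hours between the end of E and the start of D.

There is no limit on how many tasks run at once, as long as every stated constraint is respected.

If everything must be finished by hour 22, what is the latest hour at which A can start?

D must finish by hour 22; it takes 2 hours, so it must start by 22 − 2 = hour 20.
C feeds into D (must start by hour 20); so C must finish by hour 20 and therefore start by hour 16.
B must finish by hour 22; it takes 7 hours, so it must start by 22 − 7 = hour 15.
To finish by hour 22, G (duration 8) must start no later than hour 14.
F has to be done before G (must start by hour 14). That means finishing by hour 14, i.e. starting by 14 − 6 = hour 8.
E feeds B (must start by hour 15); D (must start by hour 20, minus 3-hour gap → hour 17); F (must start by hour 8); G (must start by hour 14). Taking the minimum, E must finish by hour 8 and start by 8 − 5 = hour 3.
A must finish in time for B (must start by hour 15); C (must start by hour 16); E (must start by hour 3); F (must start by hour 8). The tightest is hour 3, so A must start by 3 − 2 = hour 1.

1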